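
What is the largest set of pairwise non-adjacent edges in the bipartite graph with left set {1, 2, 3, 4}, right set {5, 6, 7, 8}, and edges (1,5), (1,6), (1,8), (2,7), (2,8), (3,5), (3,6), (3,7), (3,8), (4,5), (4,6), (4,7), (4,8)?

Step 1: List the neighbors of each left vertex:
  1: 5, 6, 8
  2: 7, 8
  3: 5, 6, 7, 8
  4: 5, 6, 7, 8

Step 2: Greedily match left vertices, then look for augmenting paths:
  Match 1 -- 5
  Match 2 -- 7
  Match 3 -- 6
  Match 4 -- 8
  No augmenting path remains.

Step 3: Verify this is maximum:
  Matching size 4 = min(|L|, |R|) = min(4, 4), which is an upper bound, so this matching is maximum.

Maximum matching: {(1,5), (2,7), (3,6), (4,8)}
Size: 4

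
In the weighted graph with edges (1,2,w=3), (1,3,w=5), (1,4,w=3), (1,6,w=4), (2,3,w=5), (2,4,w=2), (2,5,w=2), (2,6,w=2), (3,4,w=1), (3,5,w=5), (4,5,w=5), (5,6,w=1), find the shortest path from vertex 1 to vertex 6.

Step 1: Build adjacency list with weights:
  1: 2(w=3), 3(w=5), 4(w=3), 6(w=4)
  2: 1(w=3), 3(w=5), 4(w=2), 5(w=2), 6(w=2)
  3: 1(w=5), 2(w=5), 4(w=1), 5(w=5)
  4: 1(w=3), 2(w=2), 3(w=1), 5(w=5)
  5: 2(w=2), 3(w=5), 4(w=5), 6(w=1)
  6: 1(w=4), 2(w=2), 5(w=1)

Step 2: Apply Dijkstra's algorithm from vertex 1:
  Visit vertex 1 (distance=0)
    Update dist[2] = 3
    Update dist[3] = 5
    Update dist[4] = 3
    Update dist[6] = 4
  Visit vertex 2 (distance=3)
    Update dist[5] = 5
  Visit vertex 4 (distance=3)
    Update dist[3] = 4
  Visit vertex 3 (distance=4)
  Visit vertex 6 (distance=4)

Step 3: Shortest path: 1 -> 6
Total weight: 4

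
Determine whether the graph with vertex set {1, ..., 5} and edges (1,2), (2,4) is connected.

Step 1: Build adjacency list from edges:
  1: 2
  2: 1, 4
  3: (none)
  4: 2
  5: (none)

Step 2: Run BFS/DFS from vertex 1:
  Visited: {1, 2, 4}
  Reached 3 of 5 vertices

Step 3: Only 3 of 5 vertices reached. Graph is disconnected.
Connected components: {1, 2, 4}, {3}, {5}
Answer: No, the graph is not connected (3 components).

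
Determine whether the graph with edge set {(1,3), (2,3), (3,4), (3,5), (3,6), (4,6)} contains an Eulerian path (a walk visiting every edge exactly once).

Step 1: Find the degree of each vertex:
  deg(1) = 1
  deg(2) = 1
  deg(3) = 5
  deg(4) = 2
  deg(5) = 1
  deg(6) = 2

Step 2: Count vertices with odd degree:
  Odd-degree vertices: 1, 2, 3, 5 (4 total)

Step 3: Apply Euler's theorem:
  - Eulerian circuit exists iff graph is connected and all vertices have even degree
  - Eulerian path exists iff graph is connected and has 0 or 2 odd-degree vertices

Graph has 4 odd-degree vertices (need 0 or 2).
Neither Eulerian path nor Eulerian circuit exists.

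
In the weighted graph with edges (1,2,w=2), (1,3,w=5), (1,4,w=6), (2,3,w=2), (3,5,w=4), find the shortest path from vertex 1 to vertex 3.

Step 1: Build adjacency list with weights:
  1: 2(w=2), 3(w=5), 4(w=6)
  2: 1(w=2), 3(w=2)
  3: 1(w=5), 2(w=2), 5(w=4)
  4: 1(w=6)
  5: 3(w=4)

Step 2: Apply Dijkstra's algorithm from vertex 1:
  Visit vertex 1 (distance=0)
    Update dist[2] = 2
    Update dist[3] = 5
    Update dist[4] = 6
  Visit vertex 2 (distance=2)
    Update dist[3] = 4
  Visit vertex 3 (distance=4)
    Update dist[5] = 8

Step 3: Shortest path: 1 -> 2 -> 3
Total weight: 2 + 2 = 4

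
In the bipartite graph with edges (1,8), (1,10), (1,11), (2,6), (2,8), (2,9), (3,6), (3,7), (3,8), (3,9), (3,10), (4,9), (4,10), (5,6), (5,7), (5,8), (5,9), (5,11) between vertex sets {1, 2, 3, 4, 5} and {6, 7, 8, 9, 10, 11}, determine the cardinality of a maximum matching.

Step 1: List the neighbors of each left vertex:
  1: 8, 10, 11
  2: 6, 8, 9
  3: 6, 7, 8, 9, 10
  4: 9, 10
  5: 6, 7, 8, 9, 11

Step 2: Greedily match left vertices, then look for augmenting paths:
  Match 1 -- 8
  Match 2 -- 6
  Match 3 -- 7
  Match 4 -- 9
  Match 5 -- 11
  No augmenting path remains.

Step 3: Verify this is maximum:
  Matching size 5 = min(|L|, |R|) = min(5, 6), which is an upper bound, so this matching is maximum.

Maximum matching: {(1,8), (2,6), (3,7), (4,9), (5,11)}
Size: 5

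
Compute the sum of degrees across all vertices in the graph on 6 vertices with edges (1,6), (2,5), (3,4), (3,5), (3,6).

Step 1: Count edges incident to each vertex:
  deg(1) = 1 (neighbors: 6)
  deg(2) = 1 (neighbors: 5)
  deg(3) = 3 (neighbors: 4, 5, 6)
  deg(4) = 1 (neighbors: 3)
  deg(5) = 2 (neighbors: 2, 3)
  deg(6) = 2 (neighbors: 1, 3)

Step 2: Sum all degrees:
  1 + 1 + 3 + 1 + 2 + 2 = 10

Verification: sum of degrees = 2 * |E| = 2 * 5 = 10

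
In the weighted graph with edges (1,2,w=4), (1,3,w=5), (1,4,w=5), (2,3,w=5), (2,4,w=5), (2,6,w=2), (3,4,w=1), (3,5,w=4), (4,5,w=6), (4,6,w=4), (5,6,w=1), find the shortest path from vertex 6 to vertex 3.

Step 1: Build adjacency list with weights:
  1: 2(w=4), 3(w=5), 4(w=5)
  2: 1(w=4), 3(w=5), 4(w=5), 6(w=2)
  3: 1(w=5), 2(w=5), 4(w=1), 5(w=4)
  4: 1(w=5), 2(w=5), 3(w=1), 5(w=6), 6(w=4)
  5: 3(w=4), 4(w=6), 6(w=1)
  6: 2(w=2), 4(w=4), 5(w=1)

Step 2: Apply Dijkstra's algorithm from vertex 6:
  Visit vertex 6 (distance=0)
    Update dist[2] = 2
    Update dist[4] = 4
    Update dist[5] = 1
  Visit vertex 5 (distance=1)
    Update dist[3] = 5
  Visit vertex 2 (distance=2)
    Update dist[1] = 6
  Visit vertex 4 (distance=4)
  Visit vertex 3 (distance=5)

Step 3: Shortest path: 6 -> 5 -> 3
Total weight: 1 + 4 = 5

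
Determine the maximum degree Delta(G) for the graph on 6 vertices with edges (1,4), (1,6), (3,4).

Step 1: Count edges incident to each vertex:
  deg(1) = 2 (neighbors: 4, 6)
  deg(2) = 0 (neighbors: none)
  deg(3) = 1 (neighbors: 4)
  deg(4) = 2 (neighbors: 1, 3)
  deg(5) = 0 (neighbors: none)
  deg(6) = 1 (neighbors: 1)

Step 2: Find maximum:
  max(2, 0, 1, 2, 0, 1) = 2 (vertex 1)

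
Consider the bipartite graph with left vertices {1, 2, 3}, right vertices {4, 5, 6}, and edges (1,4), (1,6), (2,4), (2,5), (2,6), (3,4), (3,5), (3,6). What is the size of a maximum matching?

Step 1: List the neighbors of each left vertex:
  1: 4, 6
  2: 4, 5, 6
  3: 4, 5, 6

Step 2: Greedily match left vertices, then look for augmenting paths:
  Match 1 -- 4
  Match 2 -- 5
  Match 3 -- 6
  No augmenting path remains.

Step 3: Verify this is maximum:
  Matching size 3 = min(|L|, |R|) = min(3, 3), which is an upper bound, so this matching is maximum.

Maximum matching: {(1,4), (2,5), (3,6)}
Size: 3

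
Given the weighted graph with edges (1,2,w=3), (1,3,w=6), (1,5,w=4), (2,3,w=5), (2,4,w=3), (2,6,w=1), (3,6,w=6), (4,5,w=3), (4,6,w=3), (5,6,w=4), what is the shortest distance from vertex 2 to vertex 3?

Step 1: Build adjacency list with weights:
  1: 2(w=3), 3(w=6), 5(w=4)
  2: 1(w=3), 3(w=5), 4(w=3), 6(w=1)
  3: 1(w=6), 2(w=5), 6(w=6)
  4: 2(w=3), 5(w=3), 6(w=3)
  5: 1(w=4), 4(w=3), 6(w=4)
  6: 2(w=1), 3(w=6), 4(w=3), 5(w=4)

Step 2: Apply Dijkstra's algorithm from vertex 2:
  Visit vertex 2 (distance=0)
    Update dist[1] = 3
    Update dist[3] = 5
    Update dist[4] = 3
    Update dist[6] = 1
  Visit vertex 6 (distance=1)
    Update dist[5] = 5
  Visit vertex 1 (distance=3)
  Visit vertex 4 (distance=3)
  Visit vertex 3 (distance=5)

Step 3: Shortest path: 2 -> 3
Total weight: 5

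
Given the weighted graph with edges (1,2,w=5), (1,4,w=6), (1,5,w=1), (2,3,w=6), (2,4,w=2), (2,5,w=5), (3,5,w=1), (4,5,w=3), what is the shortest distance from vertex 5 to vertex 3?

Step 1: Build adjacency list with weights:
  1: 2(w=5), 4(w=6), 5(w=1)
  2: 1(w=5), 3(w=6), 4(w=2), 5(w=5)
  3: 2(w=6), 5(w=1)
  4: 1(w=6), 2(w=2), 5(w=3)
  5: 1(w=1), 2(w=5), 3(w=1), 4(w=3)

Step 2: Apply Dijkstra's algorithm from vertex 5:
  Visit vertex 5 (distance=0)
    Update dist[1] = 1
    Update dist[2] = 5
    Update dist[3] = 1
    Update dist[4] = 3
  Visit vertex 1 (distance=1)
  Visit vertex 3 (distance=1)

Step 3: Shortest path: 5 -> 3
Total weight: 1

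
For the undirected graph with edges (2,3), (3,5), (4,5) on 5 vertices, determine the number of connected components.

Step 1: Build adjacency list from edges:
  1: (none)
  2: 3
  3: 2, 5
  4: 5
  5: 3, 4

Step 2: Run BFS/DFS from vertex 1:
  Visited: {1}
  Reached 1 of 5 vertices

Step 3: Only 1 of 5 vertices reached. Graph is disconnected.
Connected components: {1}, {2, 3, 4, 5}
Number of connected components: 2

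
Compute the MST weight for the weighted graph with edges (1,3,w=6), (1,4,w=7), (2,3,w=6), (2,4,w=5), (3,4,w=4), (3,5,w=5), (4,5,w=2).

Apply Kruskal's algorithm (sort edges by weight, add if no cycle):

Sorted edges by weight:
  (4,5) w=2
  (3,4) w=4
  (2,4) w=5
  (3,5) w=5
  (1,3) w=6
  (2,3) w=6
  (1,4) w=7

Add edge (4,5) w=2 -- no cycle. Running total: 2
Add edge (3,4) w=4 -- no cycle. Running total: 6
Add edge (2,4) w=5 -- no cycle. Running total: 11
Skip edge (3,5) w=5 -- would create cycle
Add edge (1,3) w=6 -- no cycle. Running total: 17

MST edges: (4,5,w=2), (3,4,w=4), (2,4,w=5), (1,3,w=6)
Total MST weight: 2 + 4 + 5 + 6 = 17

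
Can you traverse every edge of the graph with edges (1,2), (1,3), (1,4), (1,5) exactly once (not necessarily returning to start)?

Step 1: Find the degree of each vertex:
  deg(1) = 4
  deg(2) = 1
  deg(3) = 1
  deg(4) = 1
  deg(5) = 1

Step 2: Count vertices with odd degree:
  Odd-degree vertices: 2, 3, 4, 5 (4 total)

Step 3: Apply Euler's theorem:
  - Eulerian circuit exists iff graph is connected and all vertices have even degree
  - Eulerian path exists iff graph is connected and has 0 or 2 odd-degree vertices

Graph has 4 odd-degree vertices (need 0 or 2).
Neither Eulerian path nor Eulerian circuit exists.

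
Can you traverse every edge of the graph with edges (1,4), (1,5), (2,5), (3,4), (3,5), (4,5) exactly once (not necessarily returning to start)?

Step 1: Find the degree of each vertex:
  deg(1) = 2
  deg(2) = 1
  deg(3) = 2
  deg(4) = 3
  deg(5) = 4

Step 2: Count vertices with odd degree:
  Odd-degree vertices: 2, 4 (2 total)

Step 3: Apply Euler's theorem:
  - Eulerian circuit exists iff graph is connected and all vertices have even degree
  - Eulerian path exists iff graph is connected and has 0 or 2 odd-degree vertices

Graph is connected with exactly 2 odd-degree vertices (2, 4).
Eulerian path exists (starting and ending at the odd-degree vertices), but no Eulerian circuit.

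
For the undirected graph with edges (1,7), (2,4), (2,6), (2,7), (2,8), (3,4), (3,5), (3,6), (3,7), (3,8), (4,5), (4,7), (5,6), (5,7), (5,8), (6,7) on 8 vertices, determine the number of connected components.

Step 1: Build adjacency list from edges:
  1: 7
  2: 4, 6, 7, 8
  3: 4, 5, 6, 7, 8
  4: 2, 3, 5, 7
  5: 3, 4, 6, 7, 8
  6: 2, 3, 5, 7
  7: 1, 2, 3, 4, 5, 6
  8: 2, 3, 5

Step 2: Run BFS/DFS from vertex 1:
  Visited: {1, 7, 2, 3, 4, 5, 6, 8}
  Reached 8 of 8 vertices

Step 3: All 8 vertices reached from vertex 1, so the graph is connected.
Number of connected components: 1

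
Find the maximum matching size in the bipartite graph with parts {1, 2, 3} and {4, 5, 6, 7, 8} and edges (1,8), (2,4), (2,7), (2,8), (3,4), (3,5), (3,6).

Step 1: List the neighbors of each left vertex:
  1: 8
  2: 4, 7, 8
  3: 4, 5, 6

Step 2: Greedily match left vertices, then look for augmenting paths:
  Match 1 -- 8
  Match 2 -- 4
  Match 3 -- 5
  No augmenting path remains.

Step 3: Verify this is maximum:
  Matching size 3 = min(|L|, |R|) = min(3, 5), which is an upper bound, so this matching is maximum.

Maximum matching: {(1,8), (2,4), (3,5)}
Size: 3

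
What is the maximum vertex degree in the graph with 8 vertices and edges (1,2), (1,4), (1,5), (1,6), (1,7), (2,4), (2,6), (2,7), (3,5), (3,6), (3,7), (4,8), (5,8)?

Step 1: Count edges incident to each vertex:
  deg(1) = 5 (neighbors: 2, 4, 5, 6, 7)
  deg(2) = 4 (neighbors: 1, 4, 6, 7)
  deg(3) = 3 (neighbors: 5, 6, 7)
  deg(4) = 3 (neighbors: 1, 2, 8)
  deg(5) = 3 (neighbors: 1, 3, 8)
  deg(6) = 3 (neighbors: 1, 2, 3)
  deg(7) = 3 (neighbors: 1, 2, 3)
  deg(8) = 2 (neighbors: 4, 5)

Step 2: Find maximum:
  max(5, 4, 3, 3, 3, 3, 3, 2) = 5 (vertex 1)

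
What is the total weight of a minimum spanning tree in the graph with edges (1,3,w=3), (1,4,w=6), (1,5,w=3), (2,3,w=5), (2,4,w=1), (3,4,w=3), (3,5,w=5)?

Apply Kruskal's algorithm (sort edges by weight, add if no cycle):

Sorted edges by weight:
  (2,4) w=1
  (1,3) w=3
  (1,5) w=3
  (3,4) w=3
  (2,3) w=5
  (3,5) w=5
  (1,4) w=6

Add edge (2,4) w=1 -- no cycle. Running total: 1
Add edge (1,3) w=3 -- no cycle. Running total: 4
Add edge (1,5) w=3 -- no cycle. Running total: 7
Add edge (3,4) w=3 -- no cycle. Running total: 10

MST edges: (2,4,w=1), (1,3,w=3), (1,5,w=3), (3,4,w=3)
Total MST weight: 1 + 3 + 3 + 3 = 10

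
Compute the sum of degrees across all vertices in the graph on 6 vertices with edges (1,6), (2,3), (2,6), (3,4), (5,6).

Step 1: Count edges incident to each vertex:
  deg(1) = 1 (neighbors: 6)
  deg(2) = 2 (neighbors: 3, 6)
  deg(3) = 2 (neighbors: 2, 4)
  deg(4) = 1 (neighbors: 3)
  deg(5) = 1 (neighbors: 6)
  deg(6) = 3 (neighbors: 1, 2, 5)

Step 2: Sum all degrees:
  1 + 2 + 2 + 1 + 1 + 3 = 10

Verification: sum of degrees = 2 * |E| = 2 * 5 = 10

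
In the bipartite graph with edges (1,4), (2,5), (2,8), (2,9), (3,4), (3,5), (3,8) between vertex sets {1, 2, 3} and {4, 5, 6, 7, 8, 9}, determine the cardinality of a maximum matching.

Step 1: List the neighbors of each left vertex:
  1: 4
  2: 5, 8, 9
  3: 4, 5, 8

Step 2: Greedily match left vertices, then look for augmenting paths:
  Match 1 -- 4
  Match 2 -- 5
  Match 3 -- 8
  No augmenting path remains.

Step 3: Verify this is maximum:
  Matching size 3 = min(|L|, |R|) = min(3, 6), which is an upper bound, so this matching is maximum.

Maximum matching: {(1,4), (2,5), (3,8)}
Size: 3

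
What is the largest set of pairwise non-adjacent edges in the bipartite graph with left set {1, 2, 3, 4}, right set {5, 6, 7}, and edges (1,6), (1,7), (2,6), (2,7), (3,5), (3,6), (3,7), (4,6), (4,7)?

Step 1: List the neighbors of each left vertex:
  1: 6, 7
  2: 6, 7
  3: 5, 6, 7
  4: 6, 7

Step 2: Greedily match left vertices, then look for augmenting paths:
  Match 1 -- 6
  Match 2 -- 7
  Match 3 -- 5
  No augmenting path remains.

Step 3: Verify this is maximum:
  Matching size 3 = min(|L|, |R|) = min(4, 3), which is an upper bound, so this matching is maximum.

Maximum matching: {(1,6), (2,7), (3,5)}
Size: 3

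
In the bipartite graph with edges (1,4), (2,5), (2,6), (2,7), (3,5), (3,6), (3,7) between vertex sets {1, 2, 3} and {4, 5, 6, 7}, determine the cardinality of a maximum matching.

Step 1: List the neighbors of each left vertex:
  1: 4
  2: 5, 6, 7
  3: 5, 6, 7

Step 2: Greedily match left vertices, then look for augmenting paths:
  Match 1 -- 4
  Match 2 -- 5
  Match 3 -- 6
  No augmenting path remains.

Step 3: Verify this is maximum:
  Matching size 3 = min(|L|, |R|) = min(3, 4), which is an upper bound, so this matching is maximum.

Maximum matching: {(1,4), (2,5), (3,6)}
Size: 3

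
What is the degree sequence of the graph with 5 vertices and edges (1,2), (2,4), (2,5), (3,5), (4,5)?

Step 1: Count edges incident to each vertex:
  deg(1) = 1 (neighbors: 2)
  deg(2) = 3 (neighbors: 1, 4, 5)
  deg(3) = 1 (neighbors: 5)
  deg(4) = 2 (neighbors: 2, 5)
  deg(5) = 3 (neighbors: 2, 3, 4)

Step 2: Sort degrees in non-increasing order:
  Degrees: [1, 3, 1, 2, 3] -> sorted: [3, 3, 2, 1, 1]

Degree sequence: [3, 3, 2, 1, 1]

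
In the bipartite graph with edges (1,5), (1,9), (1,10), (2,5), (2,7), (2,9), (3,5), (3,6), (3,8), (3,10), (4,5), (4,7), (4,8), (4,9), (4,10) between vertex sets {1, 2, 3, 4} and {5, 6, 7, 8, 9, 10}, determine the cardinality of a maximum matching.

Step 1: List the neighbors of each left vertex:
  1: 5, 9, 10
  2: 5, 7, 9
  3: 5, 6, 8, 10
  4: 5, 7, 8, 9, 10

Step 2: Greedily match left vertices, then look for augmenting paths:
  Match 1 -- 5
  Match 2 -- 7
  Match 3 -- 6
  Match 4 -- 8
  No augmenting path remains.

Step 3: Verify this is maximum:
  Matching size 4 = min(|L|, |R|) = min(4, 6), which is an upper bound, so this matching is maximum.

Maximum matching: {(1,5), (2,7), (3,6), (4,8)}
Size: 4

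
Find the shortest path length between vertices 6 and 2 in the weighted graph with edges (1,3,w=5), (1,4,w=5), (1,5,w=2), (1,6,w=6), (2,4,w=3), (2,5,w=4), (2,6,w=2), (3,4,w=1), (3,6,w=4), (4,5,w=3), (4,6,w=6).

Step 1: Build adjacency list with weights:
  1: 3(w=5), 4(w=5), 5(w=2), 6(w=6)
  2: 4(w=3), 5(w=4), 6(w=2)
  3: 1(w=5), 4(w=1), 6(w=4)
  4: 1(w=5), 2(w=3), 3(w=1), 5(w=3), 6(w=6)
  5: 1(w=2), 2(w=4), 4(w=3)
  6: 1(w=6), 2(w=2), 3(w=4), 4(w=6)

Step 2: Apply Dijkstra's algorithm from vertex 6:
  Visit vertex 6 (distance=0)
    Update dist[1] = 6
    Update dist[2] = 2
    Update dist[3] = 4
    Update dist[4] = 6
  Visit vertex 2 (distance=2)
    Update dist[4] = 5
    Update dist[5] = 6

Step 3: Shortest path: 6 -> 2
Total weight: 2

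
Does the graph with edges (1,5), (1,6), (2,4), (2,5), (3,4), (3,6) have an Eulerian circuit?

Step 1: Find the degree of each vertex:
  deg(1) = 2
  deg(2) = 2
  deg(3) = 2
  deg(4) = 2
  deg(5) = 2
  deg(6) = 2

Step 2: Count vertices with odd degree:
  All vertices have even degree (0 odd-degree vertices)

Step 3: Apply Euler's theorem:
  - Eulerian circuit exists iff graph is connected and all vertices have even degree
  - Eulerian path exists iff graph is connected and has 0 or 2 odd-degree vertices

Graph is connected with 0 odd-degree vertices.
Both Eulerian circuit and Eulerian path exist.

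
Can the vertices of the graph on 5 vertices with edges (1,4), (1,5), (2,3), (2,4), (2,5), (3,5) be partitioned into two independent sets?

Step 1: Attempt 2-coloring using BFS:
  Start at vertex 1, assign color 0
  Color vertex 4 with color 1 (neighbor of 1)
  Color vertex 5 with color 1 (neighbor of 1)
  Color vertex 2 with color 0 (neighbor of 4)
  Color vertex 3 with color 0 (neighbor of 5)

Step 2: Conflict found! Vertices 2 and 3 are adjacent but have the same color.
This means the graph contains an odd cycle.

The graph is NOT bipartite.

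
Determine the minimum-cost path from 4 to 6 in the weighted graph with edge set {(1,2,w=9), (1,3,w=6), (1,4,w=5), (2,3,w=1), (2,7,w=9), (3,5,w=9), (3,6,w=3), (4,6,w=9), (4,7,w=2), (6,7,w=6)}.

Step 1: Build adjacency list with weights:
  1: 2(w=9), 3(w=6), 4(w=5)
  2: 1(w=9), 3(w=1), 7(w=9)
  3: 1(w=6), 2(w=1), 5(w=9), 6(w=3)
  4: 1(w=5), 6(w=9), 7(w=2)
  5: 3(w=9)
  6: 3(w=3), 4(w=9), 7(w=6)
  7: 2(w=9), 4(w=2), 6(w=6)

Step 2: Apply Dijkstra's algorithm from vertex 4:
  Visit vertex 4 (distance=0)
    Update dist[1] = 5
    Update dist[6] = 9
    Update dist[7] = 2
  Visit vertex 7 (distance=2)
    Update dist[2] = 11
    Update dist[6] = 8
  Visit vertex 1 (distance=5)
    Update dist[3] = 11
  Visit vertex 6 (distance=8)

Step 3: Shortest path: 4 -> 7 -> 6
Total weight: 2 + 6 = 8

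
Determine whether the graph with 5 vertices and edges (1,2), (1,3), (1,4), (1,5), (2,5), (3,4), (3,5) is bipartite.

Step 1: Attempt 2-coloring using BFS:
  Start at vertex 1, assign color 0
  Color vertex 2 with color 1 (neighbor of 1)
  Color vertex 3 with color 1 (neighbor of 1)
  Color vertex 4 with color 1 (neighbor of 1)
  Color vertex 5 with color 1 (neighbor of 1)

Step 2: Conflict found! Vertices 2 and 5 are adjacent but have the same color.
This means the graph contains an odd cycle.

The graph is NOT bipartite.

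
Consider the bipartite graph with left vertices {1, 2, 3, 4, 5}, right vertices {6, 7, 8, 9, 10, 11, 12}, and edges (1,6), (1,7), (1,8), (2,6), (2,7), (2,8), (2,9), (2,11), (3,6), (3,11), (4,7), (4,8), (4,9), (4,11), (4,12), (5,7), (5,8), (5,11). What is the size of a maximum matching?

Step 1: List the neighbors of each left vertex:
  1: 6, 7, 8
  2: 6, 7, 8, 9, 11
  3: 6, 11
  4: 7, 8, 9, 11, 12
  5: 7, 8, 11

Step 2: Greedily match left vertices, then look for augmenting paths:
  Match 1 -- 6
  Match 2 -- 9
  Match 3 -- 11
  Match 4 -- 8
  Match 5 -- 7
  No augmenting path remains.

Step 3: Verify this is maximum:
  Matching size 5 = min(|L|, |R|) = min(5, 7), which is an upper bound, so this matching is maximum.

Maximum matching: {(1,6), (2,9), (3,11), (4,8), (5,7)}
Size: 5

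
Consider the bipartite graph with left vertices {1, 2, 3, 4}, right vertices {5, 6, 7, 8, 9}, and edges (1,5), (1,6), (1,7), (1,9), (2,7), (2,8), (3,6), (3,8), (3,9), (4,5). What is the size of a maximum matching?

Step 1: List the neighbors of each left vertex:
  1: 5, 6, 7, 9
  2: 7, 8
  3: 6, 8, 9
  4: 5

Step 2: Greedily match left vertices, then look for augmenting paths:
  Match 1 -- 9
  Match 2 -- 7
  Match 3 -- 6
  Match 4 -- 5
  No augmenting path remains.

Step 3: Verify this is maximum:
  Matching size 4 = min(|L|, |R|) = min(4, 5), which is an upper bound, so this matching is maximum.

Maximum matching: {(1,9), (2,7), (3,6), (4,5)}
Size: 4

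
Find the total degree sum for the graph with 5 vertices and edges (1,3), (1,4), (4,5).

Step 1: Count edges incident to each vertex:
  deg(1) = 2 (neighbors: 3, 4)
  deg(2) = 0 (neighbors: none)
  deg(3) = 1 (neighbors: 1)
  deg(4) = 2 (neighbors: 1, 5)
  deg(5) = 1 (neighbors: 4)

Step 2: Sum all degrees:
  2 + 0 + 1 + 2 + 1 = 6

Verification: sum of degrees = 2 * |E| = 2 * 3 = 6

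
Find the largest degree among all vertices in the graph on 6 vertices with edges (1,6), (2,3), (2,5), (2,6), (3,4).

Step 1: Count edges incident to each vertex:
  deg(1) = 1 (neighbors: 6)
  deg(2) = 3 (neighbors: 3, 5, 6)
  deg(3) = 2 (neighbors: 2, 4)
  deg(4) = 1 (neighbors: 3)
  deg(5) = 1 (neighbors: 2)
  deg(6) = 2 (neighbors: 1, 2)

Step 2: Find maximum:
  max(1, 3, 2, 1, 1, 2) = 3 (vertex 2)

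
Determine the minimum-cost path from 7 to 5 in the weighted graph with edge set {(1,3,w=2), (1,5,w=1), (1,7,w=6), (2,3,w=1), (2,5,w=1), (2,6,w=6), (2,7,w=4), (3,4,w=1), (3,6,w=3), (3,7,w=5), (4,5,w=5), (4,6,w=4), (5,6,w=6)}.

Step 1: Build adjacency list with weights:
  1: 3(w=2), 5(w=1), 7(w=6)
  2: 3(w=1), 5(w=1), 6(w=6), 7(w=4)
  3: 1(w=2), 2(w=1), 4(w=1), 6(w=3), 7(w=5)
  4: 3(w=1), 5(w=5), 6(w=4)
  5: 1(w=1), 2(w=1), 4(w=5), 6(w=6)
  6: 2(w=6), 3(w=3), 4(w=4), 5(w=6)
  7: 1(w=6), 2(w=4), 3(w=5)

Step 2: Apply Dijkstra's algorithm from vertex 7:
  Visit vertex 7 (distance=0)
    Update dist[1] = 6
    Update dist[2] = 4
    Update dist[3] = 5
  Visit vertex 2 (distance=4)
    Update dist[5] = 5
    Update dist[6] = 10
  Visit vertex 3 (distance=5)
    Update dist[4] = 6
    Update dist[6] = 8
  Visit vertex 5 (distance=5)

Step 3: Shortest path: 7 -> 2 -> 5
Total weight: 4 + 1 = 5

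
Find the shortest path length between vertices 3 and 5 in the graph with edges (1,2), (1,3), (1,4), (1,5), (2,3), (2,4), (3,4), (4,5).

Step 1: Build adjacency list:
  1: 2, 3, 4, 5
  2: 1, 3, 4
  3: 1, 2, 4
  4: 1, 2, 3, 5
  5: 1, 4

Step 2: BFS from vertex 3 to find shortest path to 5:
  vertex 1 reached at distance 1
  vertex 2 reached at distance 1
  vertex 4 reached at distance 1
  vertex 5 reached at distance 2

Step 3: Shortest path: 3 -> 4 -> 5
Path length: 2 edges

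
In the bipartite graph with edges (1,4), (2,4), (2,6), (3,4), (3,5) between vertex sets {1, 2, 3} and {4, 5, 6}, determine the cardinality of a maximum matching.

Step 1: List the neighbors of each left vertex:
  1: 4
  2: 4, 6
  3: 4, 5

Step 2: Greedily match left vertices, then look for augmenting paths:
  Match 1 -- 4
  Match 2 -- 6
  Match 3 -- 5
  No augmenting path remains.

Step 3: Verify this is maximum:
  Matching size 3 = min(|L|, |R|) = min(3, 3), which is an upper bound, so this matching is maximum.

Maximum matching: {(1,4), (2,6), (3,5)}
Size: 3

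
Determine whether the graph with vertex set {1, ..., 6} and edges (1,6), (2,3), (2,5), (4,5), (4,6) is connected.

Step 1: Build adjacency list from edges:
  1: 6
  2: 3, 5
  3: 2
  4: 5, 6
  5: 2, 4
  6: 1, 4

Step 2: Run BFS/DFS from vertex 1:
  Visited: {1, 6, 4, 5, 2, 3}
  Reached 6 of 6 vertices

Step 3: All 6 vertices reached from vertex 1, so the graph is connected.
Answer: Yes, the graph is connected.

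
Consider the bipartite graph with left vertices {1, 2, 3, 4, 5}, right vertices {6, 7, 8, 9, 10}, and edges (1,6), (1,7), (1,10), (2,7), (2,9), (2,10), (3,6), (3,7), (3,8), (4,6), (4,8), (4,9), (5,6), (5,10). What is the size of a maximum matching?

Step 1: List the neighbors of each left vertex:
  1: 6, 7, 10
  2: 7, 9, 10
  3: 6, 7, 8
  4: 6, 8, 9
  5: 6, 10

Step 2: Greedily match left vertices, then look for augmenting paths:
  Match 1 -- 6
  Match 2 -- 7
  Match 3 -- 8
  Match 4 -- 9
  Match 5 -- 10
  No augmenting path remains.

Step 3: Verify this is maximum:
  Matching size 5 = min(|L|, |R|) = min(5, 5), which is an upper bound, so this matching is maximum.

Maximum matching: {(1,6), (2,7), (3,8), (4,9), (5,10)}
Size: 5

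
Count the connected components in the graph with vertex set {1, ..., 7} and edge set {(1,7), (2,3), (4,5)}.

Step 1: Build adjacency list from edges:
  1: 7
  2: 3
  3: 2
  4: 5
  5: 4
  6: (none)
  7: 1

Step 2: Run BFS/DFS from vertex 1:
  Visited: {1, 7}
  Reached 2 of 7 vertices

Step 3: Only 2 of 7 vertices reached. Graph is disconnected.
Connected components: {1, 7}, {2, 3}, {4, 5}, {6}
Number of connected components: 4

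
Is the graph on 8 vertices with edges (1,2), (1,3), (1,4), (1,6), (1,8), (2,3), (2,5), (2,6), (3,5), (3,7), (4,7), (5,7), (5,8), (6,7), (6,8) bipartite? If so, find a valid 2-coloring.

Step 1: Attempt 2-coloring using BFS:
  Start at vertex 1, assign color 0
  Color vertex 2 with color 1 (neighbor of 1)
  Color vertex 3 with color 1 (neighbor of 1)
  Color vertex 4 with color 1 (neighbor of 1)
  Color vertex 6 with color 1 (neighbor of 1)
  Color vertex 8 with color 1 (neighbor of 1)

Step 2: Conflict found! Vertices 2 and 3 are adjacent but have the same color.
This means the graph contains an odd cycle.

The graph is NOT bipartite.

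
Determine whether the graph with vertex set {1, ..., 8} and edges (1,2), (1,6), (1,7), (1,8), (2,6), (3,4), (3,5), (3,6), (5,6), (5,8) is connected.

Step 1: Build adjacency list from edges:
  1: 2, 6, 7, 8
  2: 1, 6
  3: 4, 5, 6
  4: 3
  5: 3, 6, 8
  6: 1, 2, 3, 5
  7: 1
  8: 1, 5

Step 2: Run BFS/DFS from vertex 1:
  Visited: {1, 2, 6, 7, 8, 3, 5, 4}
  Reached 8 of 8 vertices

Step 3: All 8 vertices reached from vertex 1, so the graph is connected.
Answer: Yes, the graph is connected.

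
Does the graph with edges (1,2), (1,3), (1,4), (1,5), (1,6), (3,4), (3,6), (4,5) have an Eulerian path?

Step 1: Find the degree of each vertex:
  deg(1) = 5
  deg(2) = 1
  deg(3) = 3
  deg(4) = 3
  deg(5) = 2
  deg(6) = 2

Step 2: Count vertices with odd degree:
  Odd-degree vertices: 1, 2, 3, 4 (4 total)

Step 3: Apply Euler's theorem:
  - Eulerian circuit exists iff graph is connected and all vertices have even degree
  - Eulerian path exists iff graph is connected and has 0 or 2 odd-degree vertices

Graph has 4 odd-degree vertices (need 0 or 2).
Neither Eulerian path nor Eulerian circuit exists.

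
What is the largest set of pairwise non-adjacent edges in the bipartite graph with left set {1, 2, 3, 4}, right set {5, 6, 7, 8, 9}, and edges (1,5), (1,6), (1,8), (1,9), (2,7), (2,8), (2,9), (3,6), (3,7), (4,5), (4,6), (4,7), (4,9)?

Step 1: List the neighbors of each left vertex:
  1: 5, 6, 8, 9
  2: 7, 8, 9
  3: 6, 7
  4: 5, 6, 7, 9

Step 2: Greedily match left vertices, then look for augmenting paths:
  Match 1 -- 5
  Match 2 -- 7
  Match 3 -- 6
  Match 4 -- 9
  No augmenting path remains.

Step 3: Verify this is maximum:
  Matching size 4 = min(|L|, |R|) = min(4, 5), which is an upper bound, so this matching is maximum.

Maximum matching: {(1,5), (2,7), (3,6), (4,9)}
Size: 4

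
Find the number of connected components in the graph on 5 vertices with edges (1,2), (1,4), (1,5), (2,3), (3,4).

Step 1: Build adjacency list from edges:
  1: 2, 4, 5
  2: 1, 3
  3: 2, 4
  4: 1, 3
  5: 1

Step 2: Run BFS/DFS from vertex 1:
  Visited: {1, 2, 4, 5, 3}
  Reached 5 of 5 vertices

Step 3: All 5 vertices reached from vertex 1, so the graph is connected.
Number of connected components: 1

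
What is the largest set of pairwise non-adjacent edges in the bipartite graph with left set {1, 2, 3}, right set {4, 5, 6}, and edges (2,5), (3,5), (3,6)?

Step 1: List the neighbors of each left vertex:
  1: (none)
  2: 5
  3: 5, 6

Step 2: Greedily match left vertices, then look for augmenting paths:
  Match 2 -- 5
  Match 3 -- 6
  No augmenting path remains.

Step 3: Verify this is maximum:
  Matching has size 2. The vertex set {2, 3} covers every edge and has size 2; any matching has at most one edge per cover vertex, so 2 is maximum (König's theorem).

Maximum matching: {(2,5), (3,6)}
Size: 2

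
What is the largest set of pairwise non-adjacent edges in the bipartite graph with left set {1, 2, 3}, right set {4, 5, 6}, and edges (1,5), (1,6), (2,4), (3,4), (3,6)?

Step 1: List the neighbors of each left vertex:
  1: 5, 6
  2: 4
  3: 4, 6

Step 2: Greedily match left vertices, then look for augmenting paths:
  Match 1 -- 5
  Match 2 -- 4
  Match 3 -- 6
  No augmenting path remains.

Step 3: Verify this is maximum:
  Matching size 3 = min(|L|, |R|) = min(3, 3), which is an upper bound, so this matching is maximum.

Maximum matching: {(1,5), (2,4), (3,6)}
Size: 3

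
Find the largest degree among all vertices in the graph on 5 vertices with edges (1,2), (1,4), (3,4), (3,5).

Step 1: Count edges incident to each vertex:
  deg(1) = 2 (neighbors: 2, 4)
  deg(2) = 1 (neighbors: 1)
  deg(3) = 2 (neighbors: 4, 5)
  deg(4) = 2 (neighbors: 1, 3)
  deg(5) = 1 (neighbors: 3)

Step 2: Find maximum:
  max(2, 1, 2, 2, 1) = 2 (vertex 1)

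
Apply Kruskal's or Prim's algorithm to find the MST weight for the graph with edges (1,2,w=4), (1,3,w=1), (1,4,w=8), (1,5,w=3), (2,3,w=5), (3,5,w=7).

Apply Kruskal's algorithm (sort edges by weight, add if no cycle):

Sorted edges by weight:
  (1,3) w=1
  (1,5) w=3
  (1,2) w=4
  (2,3) w=5
  (3,5) w=7
  (1,4) w=8

Add edge (1,3) w=1 -- no cycle. Running total: 1
Add edge (1,5) w=3 -- no cycle. Running total: 4
Add edge (1,2) w=4 -- no cycle. Running total: 8
Skip edge (2,3) w=5 -- would create cycle
Skip edge (3,5) w=7 -- would create cycle
Add edge (1,4) w=8 -- no cycle. Running total: 16

MST edges: (1,3,w=1), (1,5,w=3), (1,2,w=4), (1,4,w=8)
Total MST weight: 1 + 3 + 4 + 8 = 16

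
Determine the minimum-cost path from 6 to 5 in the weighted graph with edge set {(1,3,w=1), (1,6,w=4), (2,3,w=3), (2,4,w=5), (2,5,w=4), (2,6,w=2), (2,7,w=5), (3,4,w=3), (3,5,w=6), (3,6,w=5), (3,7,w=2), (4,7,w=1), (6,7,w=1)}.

Step 1: Build adjacency list with weights:
  1: 3(w=1), 6(w=4)
  2: 3(w=3), 4(w=5), 5(w=4), 6(w=2), 7(w=5)
  3: 1(w=1), 2(w=3), 4(w=3), 5(w=6), 6(w=5), 7(w=2)
  4: 2(w=5), 3(w=3), 7(w=1)
  5: 2(w=4), 3(w=6)
  6: 1(w=4), 2(w=2), 3(w=5), 7(w=1)
  7: 2(w=5), 3(w=2), 4(w=1), 6(w=1)

Step 2: Apply Dijkstra's algorithm from vertex 6:
  Visit vertex 6 (distance=0)
    Update dist[1] = 4
    Update dist[2] = 2
    Update dist[3] = 5
    Update dist[7] = 1
  Visit vertex 7 (distance=1)
    Update dist[3] = 3
    Update dist[4] = 2
  Visit vertex 2 (distance=2)
    Update dist[5] = 6
  Visit vertex 4 (distance=2)
  Visit vertex 3 (distance=3)
  Visit vertex 1 (distance=4)
  Visit vertex 5 (distance=6)

Step 3: Shortest path: 6 -> 2 -> 5
Total weight: 2 + 4 = 6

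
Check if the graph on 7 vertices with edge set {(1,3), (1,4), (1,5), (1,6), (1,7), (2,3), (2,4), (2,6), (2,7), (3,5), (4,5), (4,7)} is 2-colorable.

Step 1: Attempt 2-coloring using BFS:
  Start at vertex 1, assign color 0
  Color vertex 3 with color 1 (neighbor of 1)
  Color vertex 4 with color 1 (neighbor of 1)
  Color vertex 5 with color 1 (neighbor of 1)
  Color vertex 6 with color 1 (neighbor of 1)
  Color vertex 7 with color 1 (neighbor of 1)
  Color vertex 2 with color 0 (neighbor of 3)

Step 2: Conflict found! Vertices 3 and 5 are adjacent but have the same color.
This means the graph contains an odd cycle.

The graph is NOT bipartite.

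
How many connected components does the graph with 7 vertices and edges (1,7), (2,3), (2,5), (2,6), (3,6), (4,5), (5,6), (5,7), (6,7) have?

Step 1: Build adjacency list from edges:
  1: 7
  2: 3, 5, 6
  3: 2, 6
  4: 5
  5: 2, 4, 6, 7
  6: 2, 3, 5, 7
  7: 1, 5, 6

Step 2: Run BFS/DFS from vertex 1:
  Visited: {1, 7, 5, 6, 2, 4, 3}
  Reached 7 of 7 vertices

Step 3: All 7 vertices reached from vertex 1, so the graph is connected.
Number of connected components: 1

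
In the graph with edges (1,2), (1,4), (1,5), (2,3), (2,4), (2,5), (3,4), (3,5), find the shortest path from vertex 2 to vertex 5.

Step 1: Build adjacency list:
  1: 2, 4, 5
  2: 1, 3, 4, 5
  3: 2, 4, 5
  4: 1, 2, 3
  5: 1, 2, 3

Step 2: BFS from vertex 2 to find shortest path to 5:
  vertex 1 reached at distance 1
  vertex 3 reached at distance 1
  vertex 4 reached at distance 1
  vertex 5 reached at distance 1

Step 3: Shortest path: 2 -> 5
Path length: 1 edge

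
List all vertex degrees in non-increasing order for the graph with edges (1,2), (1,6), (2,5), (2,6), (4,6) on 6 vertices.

Step 1: Count edges incident to each vertex:
  deg(1) = 2 (neighbors: 2, 6)
  deg(2) = 3 (neighbors: 1, 5, 6)
  deg(3) = 0 (neighbors: none)
  deg(4) = 1 (neighbors: 6)
  deg(5) = 1 (neighbors: 2)
  deg(6) = 3 (neighbors: 1, 2, 4)

Step 2: Sort degrees in non-increasing order:
  Degrees: [2, 3, 0, 1, 1, 3] -> sorted: [3, 3, 2, 1, 1, 0]

Degree sequence: [3, 3, 2, 1, 1, 0]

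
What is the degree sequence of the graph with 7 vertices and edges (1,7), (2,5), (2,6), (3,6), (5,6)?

Step 1: Count edges incident to each vertex:
  deg(1) = 1 (neighbors: 7)
  deg(2) = 2 (neighbors: 5, 6)
  deg(3) = 1 (neighbors: 6)
  deg(4) = 0 (neighbors: none)
  deg(5) = 2 (neighbors: 2, 6)
  deg(6) = 3 (neighbors: 2, 3, 5)
  deg(7) = 1 (neighbors: 1)

Step 2: Sort degrees in non-increasing order:
  Degrees: [1, 2, 1, 0, 2, 3, 1] -> sorted: [3, 2, 2, 1, 1, 1, 0]

Degree sequence: [3, 2, 2, 1, 1, 1, 0]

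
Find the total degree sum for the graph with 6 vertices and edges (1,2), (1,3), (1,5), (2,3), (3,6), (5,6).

Step 1: Count edges incident to each vertex:
  deg(1) = 3 (neighbors: 2, 3, 5)
  deg(2) = 2 (neighbors: 1, 3)
  deg(3) = 3 (neighbors: 1, 2, 6)
  deg(4) = 0 (neighbors: none)
  deg(5) = 2 (neighbors: 1, 6)
  deg(6) = 2 (neighbors: 3, 5)

Step 2: Sum all degrees:
  3 + 2 + 3 + 0 + 2 + 2 = 12

Verification: sum of degrees = 2 * |E| = 2 * 6 = 12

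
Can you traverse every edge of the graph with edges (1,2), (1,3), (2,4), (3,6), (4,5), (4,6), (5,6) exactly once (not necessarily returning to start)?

Step 1: Find the degree of each vertex:
  deg(1) = 2
  deg(2) = 2
  deg(3) = 2
  deg(4) = 3
  deg(5) = 2
  deg(6) = 3

Step 2: Count vertices with odd degree:
  Odd-degree vertices: 4, 6 (2 total)

Step 3: Apply Euler's theorem:
  - Eulerian circuit exists iff graph is connected and all vertices have even degree
  - Eulerian path exists iff graph is connected and has 0 or 2 odd-degree vertices

Graph is connected with exactly 2 odd-degree vertices (4, 6).
Eulerian path exists (starting and ending at the odd-degree vertices), but no Eulerian circuit.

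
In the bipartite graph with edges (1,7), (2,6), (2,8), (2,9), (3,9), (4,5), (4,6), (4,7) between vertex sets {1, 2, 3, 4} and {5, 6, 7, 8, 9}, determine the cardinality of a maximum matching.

Step 1: List the neighbors of each left vertex:
  1: 7
  2: 6, 8, 9
  3: 9
  4: 5, 6, 7

Step 2: Greedily match left vertices, then look for augmenting paths:
  Match 1 -- 7
  Match 2 -- 6
  Match 3 -- 9
  Match 4 -- 5
  No augmenting path remains.

Step 3: Verify this is maximum:
  Matching size 4 = min(|L|, |R|) = min(4, 5), which is an upper bound, so this matching is maximum.

Maximum matching: {(1,7), (2,6), (3,9), (4,5)}
Size: 4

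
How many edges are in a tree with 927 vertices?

A tree on n vertices always has exactly n - 1 edges.
For n = 927: edges = 927 - 1 = 926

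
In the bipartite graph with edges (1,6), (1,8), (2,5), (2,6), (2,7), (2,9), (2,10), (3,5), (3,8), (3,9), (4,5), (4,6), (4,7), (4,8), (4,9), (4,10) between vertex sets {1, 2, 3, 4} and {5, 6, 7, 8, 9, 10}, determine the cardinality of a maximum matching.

Step 1: List the neighbors of each left vertex:
  1: 6, 8
  2: 5, 6, 7, 9, 10
  3: 5, 8, 9
  4: 5, 6, 7, 8, 9, 10

Step 2: Greedily match left vertices, then look for augmenting paths:
  Match 1 -- 6
  Match 2 -- 5
  Match 3 -- 8
  Match 4 -- 7
  No augmenting path remains.

Step 3: Verify this is maximum:
  Matching size 4 = min(|L|, |R|) = min(4, 6), which is an upper bound, so this matching is maximum.

Maximum matching: {(1,6), (2,5), (3,8), (4,7)}
Size: 4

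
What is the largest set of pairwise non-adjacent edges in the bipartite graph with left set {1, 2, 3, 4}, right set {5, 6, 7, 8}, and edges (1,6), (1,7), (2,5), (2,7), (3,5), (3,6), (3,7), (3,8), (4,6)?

Step 1: List the neighbors of each left vertex:
  1: 6, 7
  2: 5, 7
  3: 5, 6, 7, 8
  4: 6

Step 2: Greedily match left vertices, then look for augmenting paths:
  Match 1 -- 7
  Match 2 -- 5
  Match 3 -- 8
  Match 4 -- 6
  No augmenting path remains.

Step 3: Verify this is maximum:
  Matching size 4 = min(|L|, |R|) = min(4, 4), which is an upper bound, so this matching is maximum.

Maximum matching: {(1,7), (2,5), (3,8), (4,6)}
Size: 4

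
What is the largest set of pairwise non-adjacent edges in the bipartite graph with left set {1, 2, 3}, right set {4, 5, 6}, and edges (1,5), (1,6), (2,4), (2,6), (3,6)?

Step 1: List the neighbors of each left vertex:
  1: 5, 6
  2: 4, 6
  3: 6

Step 2: Greedily match left vertices, then look for augmenting paths:
  Match 1 -- 5
  Match 2 -- 4
  Match 3 -- 6
  No augmenting path remains.

Step 3: Verify this is maximum:
  Matching size 3 = min(|L|, |R|) = min(3, 3), which is an upper bound, so this matching is maximum.

Maximum matching: {(1,5), (2,4), (3,6)}
Size: 3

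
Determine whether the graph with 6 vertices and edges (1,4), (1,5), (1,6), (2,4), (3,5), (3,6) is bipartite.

Step 1: Attempt 2-coloring using BFS:
  Start at vertex 1, assign color 0
  Color vertex 4 with color 1 (neighbor of 1)
  Color vertex 5 with color 1 (neighbor of 1)
  Color vertex 6 with color 1 (neighbor of 1)
  Color vertex 2 with color 0 (neighbor of 4)
  Color vertex 3 with color 0 (neighbor of 5)

Step 2: 2-coloring succeeded. No conflicts found.
  Set A (color 0): {1, 2, 3}
  Set B (color 1): {4, 5, 6}

The graph is bipartite with partition {1, 2, 3}, {4, 5, 6}.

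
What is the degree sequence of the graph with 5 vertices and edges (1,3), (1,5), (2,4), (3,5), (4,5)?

Step 1: Count edges incident to each vertex:
  deg(1) = 2 (neighbors: 3, 5)
  deg(2) = 1 (neighbors: 4)
  deg(3) = 2 (neighbors: 1, 5)
  deg(4) = 2 (neighbors: 2, 5)
  deg(5) = 3 (neighbors: 1, 3, 4)

Step 2: Sort degrees in non-increasing order:
  Degrees: [2, 1, 2, 2, 3] -> sorted: [3, 2, 2, 2, 1]

Degree sequence: [3, 2, 2, 2, 1]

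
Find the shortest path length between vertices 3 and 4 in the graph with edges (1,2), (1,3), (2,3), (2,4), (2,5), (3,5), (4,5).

Step 1: Build adjacency list:
  1: 2, 3
  2: 1, 3, 4, 5
  3: 1, 2, 5
  4: 2, 5
  5: 2, 3, 4

Step 2: BFS from vertex 3 to find shortest path to 4:
  vertex 1 reached at distance 1
  vertex 2 reached at distance 1
  vertex 5 reached at distance 1
  vertex 4 reached at distance 2

Step 3: Shortest path: 3 -> 2 -> 4
Path length: 2 edges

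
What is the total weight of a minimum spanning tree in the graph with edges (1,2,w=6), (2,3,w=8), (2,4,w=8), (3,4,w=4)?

Apply Kruskal's algorithm (sort edges by weight, add if no cycle):

Sorted edges by weight:
  (3,4) w=4
  (1,2) w=6
  (2,3) w=8
  (2,4) w=8

Add edge (3,4) w=4 -- no cycle. Running total: 4
Add edge (1,2) w=6 -- no cycle. Running total: 10
Add edge (2,3) w=8 -- no cycle. Running total: 18

MST edges: (3,4,w=4), (1,2,w=6), (2,3,w=8)
Total MST weight: 4 + 6 + 8 = 18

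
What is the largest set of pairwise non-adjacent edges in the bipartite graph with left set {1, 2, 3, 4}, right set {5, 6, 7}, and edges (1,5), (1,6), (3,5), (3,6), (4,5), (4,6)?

Step 1: List the neighbors of each left vertex:
  1: 5, 6
  2: (none)
  3: 5, 6
  4: 5, 6

Step 2: Greedily match left vertices, then look for augmenting paths:
  Match 1 -- 5
  Match 3 -- 6
  No augmenting path remains.

Step 3: Verify this is maximum:
  Matching has size 2. The vertex set {5, 6} covers every edge and has size 2; any matching has at most one edge per cover vertex, so 2 is maximum (König's theorem).

Maximum matching: {(1,5), (3,6)}
Size: 2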